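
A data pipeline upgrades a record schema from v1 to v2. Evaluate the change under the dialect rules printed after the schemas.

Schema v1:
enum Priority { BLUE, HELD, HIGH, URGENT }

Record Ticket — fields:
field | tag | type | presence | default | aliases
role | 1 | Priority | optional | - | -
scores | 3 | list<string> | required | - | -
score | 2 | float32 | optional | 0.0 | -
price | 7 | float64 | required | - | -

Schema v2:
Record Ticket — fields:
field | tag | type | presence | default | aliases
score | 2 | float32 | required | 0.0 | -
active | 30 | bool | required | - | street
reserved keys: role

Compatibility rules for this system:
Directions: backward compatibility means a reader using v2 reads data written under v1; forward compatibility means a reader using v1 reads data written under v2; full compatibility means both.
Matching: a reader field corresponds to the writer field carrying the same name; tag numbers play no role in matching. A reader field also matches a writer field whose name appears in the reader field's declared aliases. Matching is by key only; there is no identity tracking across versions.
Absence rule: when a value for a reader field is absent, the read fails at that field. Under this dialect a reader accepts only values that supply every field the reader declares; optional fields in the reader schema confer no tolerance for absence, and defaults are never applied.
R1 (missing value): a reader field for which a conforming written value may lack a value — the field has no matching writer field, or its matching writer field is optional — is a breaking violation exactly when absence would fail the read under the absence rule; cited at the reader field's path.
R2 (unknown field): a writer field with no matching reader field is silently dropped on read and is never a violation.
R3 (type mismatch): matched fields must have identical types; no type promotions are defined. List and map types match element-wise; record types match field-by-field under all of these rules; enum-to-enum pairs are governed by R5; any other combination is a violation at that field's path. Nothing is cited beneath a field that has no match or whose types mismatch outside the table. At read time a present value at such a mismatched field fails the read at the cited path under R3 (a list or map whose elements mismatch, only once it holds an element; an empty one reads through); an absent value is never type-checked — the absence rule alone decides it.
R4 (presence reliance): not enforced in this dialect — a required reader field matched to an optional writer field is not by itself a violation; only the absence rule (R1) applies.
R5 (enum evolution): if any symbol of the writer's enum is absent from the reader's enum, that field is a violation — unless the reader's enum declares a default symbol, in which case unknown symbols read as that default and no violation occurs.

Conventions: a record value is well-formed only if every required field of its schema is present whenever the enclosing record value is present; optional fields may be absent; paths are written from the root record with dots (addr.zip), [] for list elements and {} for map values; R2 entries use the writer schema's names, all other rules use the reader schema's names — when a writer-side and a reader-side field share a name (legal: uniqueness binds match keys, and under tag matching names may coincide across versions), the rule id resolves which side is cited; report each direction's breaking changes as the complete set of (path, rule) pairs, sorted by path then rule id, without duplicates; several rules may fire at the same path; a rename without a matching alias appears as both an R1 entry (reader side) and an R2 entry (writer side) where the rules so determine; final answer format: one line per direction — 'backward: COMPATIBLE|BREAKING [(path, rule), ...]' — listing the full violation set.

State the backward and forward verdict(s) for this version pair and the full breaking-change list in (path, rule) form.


each type pair in Ticket: writer, then reader
checking backward for Ticket: reader v2 against writer v1:
  writer optional, float32 -> float32: reader score maps from writer score
  no writer field matches reader active
  role (writer side), unknown to reader
  scores (writer side), unknown to reader
  price (writer side), unknown to reader
  rule R1 violated at active
  rule R1 violated at score
  => 2 violation(s): backward is BREAKING for Ticket
checking forward for Ticket: reader v1 against writer v2:
  no writer field matches reader role
  no writer field matches reader scores
  writer required, float32 -> float32: reader score maps from writer score
  no writer field matches reader price
  active (writer side), unknown to reader
  rule R1 violated at price
  rule R1 violated at role
  rule R1 violated at scores
  => 3 violation(s): forward is BREAKING for Ticket

backward: BREAKING [(active, R1), (score, R1)]; forward: BREAKING [(price, R1), (role, R1), (scores, R1)]


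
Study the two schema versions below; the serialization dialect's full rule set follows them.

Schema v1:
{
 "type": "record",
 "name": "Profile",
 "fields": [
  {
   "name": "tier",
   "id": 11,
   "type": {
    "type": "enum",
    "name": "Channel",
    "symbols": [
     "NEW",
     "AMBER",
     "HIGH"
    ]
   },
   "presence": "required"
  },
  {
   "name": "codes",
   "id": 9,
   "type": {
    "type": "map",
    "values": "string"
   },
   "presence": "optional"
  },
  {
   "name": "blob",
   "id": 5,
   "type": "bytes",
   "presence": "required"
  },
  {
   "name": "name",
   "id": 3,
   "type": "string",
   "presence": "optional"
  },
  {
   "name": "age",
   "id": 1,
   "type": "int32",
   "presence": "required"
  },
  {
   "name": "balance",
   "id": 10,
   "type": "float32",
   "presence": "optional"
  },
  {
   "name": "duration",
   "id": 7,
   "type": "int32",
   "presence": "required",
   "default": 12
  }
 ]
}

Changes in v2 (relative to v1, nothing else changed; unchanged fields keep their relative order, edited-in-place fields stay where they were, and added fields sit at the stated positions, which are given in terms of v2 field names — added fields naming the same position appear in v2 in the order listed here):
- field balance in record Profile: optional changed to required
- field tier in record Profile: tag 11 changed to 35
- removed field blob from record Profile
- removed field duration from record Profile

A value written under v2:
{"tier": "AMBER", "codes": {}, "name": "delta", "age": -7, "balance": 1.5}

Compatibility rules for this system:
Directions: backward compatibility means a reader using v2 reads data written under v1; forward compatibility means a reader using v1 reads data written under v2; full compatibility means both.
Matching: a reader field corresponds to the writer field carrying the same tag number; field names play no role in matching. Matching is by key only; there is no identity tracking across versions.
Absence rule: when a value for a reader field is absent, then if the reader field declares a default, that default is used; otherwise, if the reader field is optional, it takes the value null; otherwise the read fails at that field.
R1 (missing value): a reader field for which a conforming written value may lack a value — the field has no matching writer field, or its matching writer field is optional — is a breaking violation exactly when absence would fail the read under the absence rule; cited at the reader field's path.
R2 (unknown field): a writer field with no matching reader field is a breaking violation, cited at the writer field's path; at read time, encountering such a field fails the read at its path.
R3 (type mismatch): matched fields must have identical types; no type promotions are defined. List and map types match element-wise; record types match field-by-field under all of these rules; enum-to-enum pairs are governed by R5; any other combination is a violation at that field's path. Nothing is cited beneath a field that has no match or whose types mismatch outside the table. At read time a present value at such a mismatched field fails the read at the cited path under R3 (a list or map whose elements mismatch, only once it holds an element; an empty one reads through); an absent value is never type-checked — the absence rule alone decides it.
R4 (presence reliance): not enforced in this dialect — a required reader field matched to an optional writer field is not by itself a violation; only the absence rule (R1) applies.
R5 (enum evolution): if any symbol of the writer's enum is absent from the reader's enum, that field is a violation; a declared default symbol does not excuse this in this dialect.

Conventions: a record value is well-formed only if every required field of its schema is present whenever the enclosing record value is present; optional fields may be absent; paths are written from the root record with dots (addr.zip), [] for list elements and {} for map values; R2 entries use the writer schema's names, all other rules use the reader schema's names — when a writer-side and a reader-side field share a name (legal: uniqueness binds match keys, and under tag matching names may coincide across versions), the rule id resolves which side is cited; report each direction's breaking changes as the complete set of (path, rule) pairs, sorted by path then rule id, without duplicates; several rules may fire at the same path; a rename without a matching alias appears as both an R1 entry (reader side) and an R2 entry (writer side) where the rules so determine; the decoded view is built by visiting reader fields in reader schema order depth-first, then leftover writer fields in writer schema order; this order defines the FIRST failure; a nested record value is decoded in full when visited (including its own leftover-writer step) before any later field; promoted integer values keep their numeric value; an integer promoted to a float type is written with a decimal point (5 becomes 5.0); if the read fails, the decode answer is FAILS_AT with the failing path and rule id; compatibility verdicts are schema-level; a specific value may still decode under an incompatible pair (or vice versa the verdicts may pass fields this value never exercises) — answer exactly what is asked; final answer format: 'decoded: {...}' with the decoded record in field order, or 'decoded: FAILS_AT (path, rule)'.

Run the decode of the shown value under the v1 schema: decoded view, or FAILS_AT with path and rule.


decoded: FAILS_AT (tier, R1)

the writer's type comes first in each Profile pair
migrating the Profile value to v1:
  read fails at tier under R1 (no fill)
  => FAILS_AT (tier, R1)
remaining Profile differences; none change what is asked:
  field balance in record Profile: optional changed to required -> affects the rule determinations only; this particular Profile value decodes identically
  removed field blob from record Profile -> affects the rule determinations only; this particular Profile value decodes identically
  removed field duration from record Profile -> affects the rule determinations only; this particular Profile value decodes identically


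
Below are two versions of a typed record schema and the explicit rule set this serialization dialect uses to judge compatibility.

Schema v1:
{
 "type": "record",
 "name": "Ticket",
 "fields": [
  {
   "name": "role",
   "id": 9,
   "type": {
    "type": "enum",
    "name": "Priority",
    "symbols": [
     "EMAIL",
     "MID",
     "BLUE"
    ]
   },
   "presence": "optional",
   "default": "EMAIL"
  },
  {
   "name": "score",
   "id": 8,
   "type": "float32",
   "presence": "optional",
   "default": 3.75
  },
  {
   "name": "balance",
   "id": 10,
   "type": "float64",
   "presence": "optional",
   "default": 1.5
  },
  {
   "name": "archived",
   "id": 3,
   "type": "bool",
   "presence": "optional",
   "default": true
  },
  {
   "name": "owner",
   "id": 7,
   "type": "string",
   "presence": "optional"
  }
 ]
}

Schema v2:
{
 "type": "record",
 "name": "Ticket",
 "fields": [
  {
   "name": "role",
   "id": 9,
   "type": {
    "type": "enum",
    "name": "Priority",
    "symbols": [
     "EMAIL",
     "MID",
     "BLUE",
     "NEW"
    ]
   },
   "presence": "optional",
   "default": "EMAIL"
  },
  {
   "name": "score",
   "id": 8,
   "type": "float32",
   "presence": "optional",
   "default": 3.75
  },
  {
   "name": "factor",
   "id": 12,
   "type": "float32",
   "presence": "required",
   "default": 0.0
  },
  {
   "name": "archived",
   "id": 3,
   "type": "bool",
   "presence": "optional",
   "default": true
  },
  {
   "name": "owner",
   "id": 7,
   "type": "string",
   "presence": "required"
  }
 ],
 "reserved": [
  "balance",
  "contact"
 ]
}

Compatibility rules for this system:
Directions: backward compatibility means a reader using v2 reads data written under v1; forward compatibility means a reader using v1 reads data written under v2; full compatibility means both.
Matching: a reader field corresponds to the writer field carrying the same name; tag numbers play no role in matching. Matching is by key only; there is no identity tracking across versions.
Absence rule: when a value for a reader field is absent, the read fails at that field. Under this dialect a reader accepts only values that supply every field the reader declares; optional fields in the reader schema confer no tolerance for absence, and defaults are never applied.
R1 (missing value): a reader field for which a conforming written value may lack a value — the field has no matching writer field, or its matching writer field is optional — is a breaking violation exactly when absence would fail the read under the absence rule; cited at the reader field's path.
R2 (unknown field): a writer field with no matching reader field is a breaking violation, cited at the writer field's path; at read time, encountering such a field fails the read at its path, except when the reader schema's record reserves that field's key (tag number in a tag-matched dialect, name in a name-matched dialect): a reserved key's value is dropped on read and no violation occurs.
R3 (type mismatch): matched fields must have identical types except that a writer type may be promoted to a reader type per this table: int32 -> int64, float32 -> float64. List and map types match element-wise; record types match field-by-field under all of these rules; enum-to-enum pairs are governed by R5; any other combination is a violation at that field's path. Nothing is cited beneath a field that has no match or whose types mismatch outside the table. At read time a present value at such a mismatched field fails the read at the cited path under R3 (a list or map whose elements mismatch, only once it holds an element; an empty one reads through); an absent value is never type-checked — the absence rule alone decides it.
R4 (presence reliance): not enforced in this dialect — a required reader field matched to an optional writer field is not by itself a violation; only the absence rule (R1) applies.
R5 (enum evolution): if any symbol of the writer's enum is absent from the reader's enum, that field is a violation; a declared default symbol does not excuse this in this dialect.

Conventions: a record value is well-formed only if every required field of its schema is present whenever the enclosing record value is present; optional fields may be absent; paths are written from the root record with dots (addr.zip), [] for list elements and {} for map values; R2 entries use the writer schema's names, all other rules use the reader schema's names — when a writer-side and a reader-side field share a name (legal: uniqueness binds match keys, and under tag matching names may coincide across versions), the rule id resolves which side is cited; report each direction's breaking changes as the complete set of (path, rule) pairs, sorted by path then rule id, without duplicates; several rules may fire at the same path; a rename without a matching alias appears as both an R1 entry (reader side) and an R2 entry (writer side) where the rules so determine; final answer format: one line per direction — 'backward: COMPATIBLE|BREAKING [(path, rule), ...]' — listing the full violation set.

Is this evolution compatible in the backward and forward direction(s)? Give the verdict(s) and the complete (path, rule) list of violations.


backward: BREAKING [(archived, R1), (factor, R1), (owner, R1), (role, R1), (score, R1)]; forward: BREAKING [(archived, R1), (balance, R1), (factor, R2), (role, R1), (role, R5), (score, R1)]

in Ticket below, arrows point writer -> reader
backward for Ticket (reader v2, writer v1):
  role: paired with writer role (Priority -> Priority; writer optional)
  score: paired with writer score (float32 -> float32; writer optional)
  factor: no writer-side match
  archived: paired with writer archived (bool -> bool; writer optional)
  owner: paired with writer owner (string -> string; writer optional)
  writer field balance has no reader counterpart
  breaking: (archived, R1)
  breaking: (factor, R1)
  breaking: (owner, R1)
  breaking: (role, R1)
  breaking: (score, R1)
  backward on Ticket therefore BREAKING (5)
forward for Ticket (reader v1, writer v2):
  role: paired with writer role (Priority -> Priority; writer optional)
  score: paired with writer score (float32 -> float32; writer optional)
  balance: no writer-side match
  archived: paired with writer archived (bool -> bool; writer optional)
  owner: paired with writer owner (string -> string; writer required)
  writer field factor has no reader counterpart
  breaking: (archived, R1)
  breaking: (balance, R1)
  breaking: (factor, R2)
  breaking: (role, R1)
  breaking: (role, R5)
  breaking: (score, R1)
  forward on Ticket therefore BREAKING (6)


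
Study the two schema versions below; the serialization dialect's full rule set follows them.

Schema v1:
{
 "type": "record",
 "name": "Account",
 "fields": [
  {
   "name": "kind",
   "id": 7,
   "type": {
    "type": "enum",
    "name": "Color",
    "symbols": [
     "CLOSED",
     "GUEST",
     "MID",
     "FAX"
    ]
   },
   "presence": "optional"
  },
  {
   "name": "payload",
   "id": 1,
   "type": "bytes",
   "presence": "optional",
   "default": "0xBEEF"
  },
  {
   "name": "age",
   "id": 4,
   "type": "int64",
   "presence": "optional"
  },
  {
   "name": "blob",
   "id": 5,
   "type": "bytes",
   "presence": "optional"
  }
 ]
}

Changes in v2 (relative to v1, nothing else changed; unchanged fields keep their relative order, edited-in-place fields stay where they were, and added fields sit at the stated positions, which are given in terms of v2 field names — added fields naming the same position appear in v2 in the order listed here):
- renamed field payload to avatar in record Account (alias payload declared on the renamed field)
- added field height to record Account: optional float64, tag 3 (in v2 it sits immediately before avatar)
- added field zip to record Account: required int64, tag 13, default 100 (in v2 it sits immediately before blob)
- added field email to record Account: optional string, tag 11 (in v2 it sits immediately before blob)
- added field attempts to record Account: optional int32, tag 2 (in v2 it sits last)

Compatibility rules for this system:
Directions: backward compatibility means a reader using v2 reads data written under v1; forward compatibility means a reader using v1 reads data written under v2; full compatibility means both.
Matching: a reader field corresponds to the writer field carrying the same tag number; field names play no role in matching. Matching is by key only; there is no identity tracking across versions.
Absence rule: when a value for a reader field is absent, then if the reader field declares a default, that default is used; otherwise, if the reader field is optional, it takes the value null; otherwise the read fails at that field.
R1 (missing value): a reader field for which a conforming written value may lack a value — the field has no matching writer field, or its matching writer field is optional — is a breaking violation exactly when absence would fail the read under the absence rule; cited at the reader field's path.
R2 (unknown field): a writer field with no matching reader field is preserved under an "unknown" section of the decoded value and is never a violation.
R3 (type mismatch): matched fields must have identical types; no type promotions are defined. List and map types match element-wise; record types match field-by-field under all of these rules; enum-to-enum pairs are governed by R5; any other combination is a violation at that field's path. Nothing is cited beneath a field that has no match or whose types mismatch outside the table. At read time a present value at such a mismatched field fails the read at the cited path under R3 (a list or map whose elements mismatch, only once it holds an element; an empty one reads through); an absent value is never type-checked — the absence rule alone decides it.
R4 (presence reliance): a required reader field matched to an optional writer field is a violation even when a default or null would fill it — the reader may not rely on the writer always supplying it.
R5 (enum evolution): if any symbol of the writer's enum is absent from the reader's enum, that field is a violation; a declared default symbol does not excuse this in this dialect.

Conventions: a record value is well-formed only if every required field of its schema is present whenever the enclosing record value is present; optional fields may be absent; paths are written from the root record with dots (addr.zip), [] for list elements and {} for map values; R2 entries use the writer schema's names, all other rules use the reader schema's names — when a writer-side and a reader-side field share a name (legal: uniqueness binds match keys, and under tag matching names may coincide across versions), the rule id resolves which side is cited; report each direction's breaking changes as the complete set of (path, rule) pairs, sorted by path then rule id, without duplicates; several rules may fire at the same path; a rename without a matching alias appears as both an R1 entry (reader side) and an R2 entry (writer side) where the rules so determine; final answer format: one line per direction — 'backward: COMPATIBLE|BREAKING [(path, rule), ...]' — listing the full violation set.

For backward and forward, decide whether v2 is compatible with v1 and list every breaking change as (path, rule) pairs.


in Account below, arrows point writer -> reader
backward on Account — v2 reading data written by v1:
  kind <- kind (Color -> Color, writer optional)
  height has no writer counterpart
  avatar <- payload (bytes -> bytes, writer optional)
  age <- age (int64 -> int64, writer optional)
  zip has no writer counterpart
  email has no writer counterpart
  blob <- blob (bytes -> bytes, writer optional)
  attempts has no writer counterpart
  => no violations; backward on Account: COMPATIBLE
forward on Account — v1 reading data written by v2:
  kind <- kind (Color -> Color, writer optional)
  payload <- avatar (bytes -> bytes, writer optional)
  age <- age (int64 -> int64, writer optional)
  blob <- blob (bytes -> bytes, writer optional)
  leftover writer field: height
  leftover writer field: zip
  leftover writer field: email
  leftover writer field: attempts
  => no violations; forward on Account: COMPATIBLE

backward: COMPATIBLE []; forward: COMPATIBLE []


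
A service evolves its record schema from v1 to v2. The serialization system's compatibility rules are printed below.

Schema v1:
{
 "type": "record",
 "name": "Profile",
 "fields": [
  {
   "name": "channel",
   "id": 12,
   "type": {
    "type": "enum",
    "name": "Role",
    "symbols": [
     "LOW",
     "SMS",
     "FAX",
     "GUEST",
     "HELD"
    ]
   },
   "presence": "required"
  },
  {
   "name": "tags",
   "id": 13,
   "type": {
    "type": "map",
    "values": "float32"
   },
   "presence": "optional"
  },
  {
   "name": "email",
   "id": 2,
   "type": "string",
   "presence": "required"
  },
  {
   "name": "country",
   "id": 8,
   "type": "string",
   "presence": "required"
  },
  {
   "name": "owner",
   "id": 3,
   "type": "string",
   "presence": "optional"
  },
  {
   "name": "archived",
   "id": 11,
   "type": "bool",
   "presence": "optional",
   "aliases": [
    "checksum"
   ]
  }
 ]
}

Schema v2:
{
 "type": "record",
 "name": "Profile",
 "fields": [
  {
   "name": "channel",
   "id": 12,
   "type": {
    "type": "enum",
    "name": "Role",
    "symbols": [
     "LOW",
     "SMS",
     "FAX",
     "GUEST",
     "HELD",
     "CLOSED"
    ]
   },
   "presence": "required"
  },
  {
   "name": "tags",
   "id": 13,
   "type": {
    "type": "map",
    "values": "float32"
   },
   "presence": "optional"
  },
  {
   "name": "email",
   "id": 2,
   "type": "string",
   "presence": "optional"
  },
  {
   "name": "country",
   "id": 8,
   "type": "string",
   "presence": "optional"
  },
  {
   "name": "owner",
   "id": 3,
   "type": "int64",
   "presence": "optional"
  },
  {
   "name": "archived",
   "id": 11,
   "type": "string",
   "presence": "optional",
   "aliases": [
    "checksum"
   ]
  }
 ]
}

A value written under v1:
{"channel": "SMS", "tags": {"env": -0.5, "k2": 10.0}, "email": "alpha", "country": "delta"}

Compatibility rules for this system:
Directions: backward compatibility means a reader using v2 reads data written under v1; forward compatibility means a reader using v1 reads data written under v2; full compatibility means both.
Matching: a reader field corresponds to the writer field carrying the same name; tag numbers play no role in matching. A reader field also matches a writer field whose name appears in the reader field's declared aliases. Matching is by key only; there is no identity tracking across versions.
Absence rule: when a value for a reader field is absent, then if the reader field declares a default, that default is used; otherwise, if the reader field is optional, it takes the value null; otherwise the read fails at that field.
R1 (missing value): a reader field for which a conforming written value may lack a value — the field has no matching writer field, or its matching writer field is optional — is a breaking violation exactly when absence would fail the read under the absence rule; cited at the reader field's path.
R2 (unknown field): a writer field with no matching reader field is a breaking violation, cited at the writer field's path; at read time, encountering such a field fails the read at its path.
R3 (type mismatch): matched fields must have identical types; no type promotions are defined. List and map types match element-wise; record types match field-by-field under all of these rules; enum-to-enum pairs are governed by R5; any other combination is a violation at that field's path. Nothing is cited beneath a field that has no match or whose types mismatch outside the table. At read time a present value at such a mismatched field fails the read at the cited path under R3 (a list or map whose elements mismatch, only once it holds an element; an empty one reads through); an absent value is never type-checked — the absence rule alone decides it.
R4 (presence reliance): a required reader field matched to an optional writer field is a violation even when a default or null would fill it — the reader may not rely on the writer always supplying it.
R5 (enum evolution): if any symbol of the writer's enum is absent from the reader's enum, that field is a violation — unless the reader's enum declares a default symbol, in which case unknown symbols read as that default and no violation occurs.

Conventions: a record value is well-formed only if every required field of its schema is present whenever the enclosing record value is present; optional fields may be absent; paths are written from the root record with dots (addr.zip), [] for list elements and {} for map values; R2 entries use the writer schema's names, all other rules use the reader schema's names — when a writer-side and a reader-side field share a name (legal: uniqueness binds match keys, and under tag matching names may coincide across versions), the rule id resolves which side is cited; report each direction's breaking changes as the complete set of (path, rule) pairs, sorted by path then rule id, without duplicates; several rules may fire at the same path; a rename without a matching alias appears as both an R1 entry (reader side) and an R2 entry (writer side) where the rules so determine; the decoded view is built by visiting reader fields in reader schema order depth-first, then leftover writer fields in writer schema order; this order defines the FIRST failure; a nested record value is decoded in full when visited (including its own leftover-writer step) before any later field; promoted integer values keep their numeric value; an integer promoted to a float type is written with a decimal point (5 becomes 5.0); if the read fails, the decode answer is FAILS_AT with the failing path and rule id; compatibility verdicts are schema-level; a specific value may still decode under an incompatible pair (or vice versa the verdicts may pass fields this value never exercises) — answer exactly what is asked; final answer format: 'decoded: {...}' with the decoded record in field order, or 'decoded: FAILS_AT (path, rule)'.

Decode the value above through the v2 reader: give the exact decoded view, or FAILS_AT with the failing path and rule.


decoded: {"channel": "SMS", "tags": {"env": -0.5, "k2": 10.0}, "email": "alpha", "country": "delta", "owner": null, "archived": null}

arrows below run writer -> reader for Profile
decoding the Profile value with the v2 reader:
  channel := "SMS"
  tags := {"env": -0.5, "k2": 10.0}
  email := "alpha"
  country := "delta"
  owner := null (absent, optional -> null)
  archived := null (absent, optional -> null)
  => decoded: {"channel": "SMS", "tags": {"env": -0.5, "k2": 10.0}, "email": "alpha", "country": "delta", "owner": null, "archived": null}
remaining Profile differences; none change what is asked:
  field email in record Profile: required changed to optional -> matters for Profile compatibility verdicts, not for this value's decode
  field archived in record Profile: type bool changed to string -> matters for Profile compatibility verdicts, not for this value's decode
  enum Role (field channel in record Profile): symbol CLOSED added -> matters for Profile compatibility verdicts, not for this value's decode
  field owner in record Profile: type string changed to int64 -> matters for Profile compatibility verdicts, not for this value's decode
  field country in record Profile: required changed to optional -> matters for Profile compatibility verdicts, not for this value's decode


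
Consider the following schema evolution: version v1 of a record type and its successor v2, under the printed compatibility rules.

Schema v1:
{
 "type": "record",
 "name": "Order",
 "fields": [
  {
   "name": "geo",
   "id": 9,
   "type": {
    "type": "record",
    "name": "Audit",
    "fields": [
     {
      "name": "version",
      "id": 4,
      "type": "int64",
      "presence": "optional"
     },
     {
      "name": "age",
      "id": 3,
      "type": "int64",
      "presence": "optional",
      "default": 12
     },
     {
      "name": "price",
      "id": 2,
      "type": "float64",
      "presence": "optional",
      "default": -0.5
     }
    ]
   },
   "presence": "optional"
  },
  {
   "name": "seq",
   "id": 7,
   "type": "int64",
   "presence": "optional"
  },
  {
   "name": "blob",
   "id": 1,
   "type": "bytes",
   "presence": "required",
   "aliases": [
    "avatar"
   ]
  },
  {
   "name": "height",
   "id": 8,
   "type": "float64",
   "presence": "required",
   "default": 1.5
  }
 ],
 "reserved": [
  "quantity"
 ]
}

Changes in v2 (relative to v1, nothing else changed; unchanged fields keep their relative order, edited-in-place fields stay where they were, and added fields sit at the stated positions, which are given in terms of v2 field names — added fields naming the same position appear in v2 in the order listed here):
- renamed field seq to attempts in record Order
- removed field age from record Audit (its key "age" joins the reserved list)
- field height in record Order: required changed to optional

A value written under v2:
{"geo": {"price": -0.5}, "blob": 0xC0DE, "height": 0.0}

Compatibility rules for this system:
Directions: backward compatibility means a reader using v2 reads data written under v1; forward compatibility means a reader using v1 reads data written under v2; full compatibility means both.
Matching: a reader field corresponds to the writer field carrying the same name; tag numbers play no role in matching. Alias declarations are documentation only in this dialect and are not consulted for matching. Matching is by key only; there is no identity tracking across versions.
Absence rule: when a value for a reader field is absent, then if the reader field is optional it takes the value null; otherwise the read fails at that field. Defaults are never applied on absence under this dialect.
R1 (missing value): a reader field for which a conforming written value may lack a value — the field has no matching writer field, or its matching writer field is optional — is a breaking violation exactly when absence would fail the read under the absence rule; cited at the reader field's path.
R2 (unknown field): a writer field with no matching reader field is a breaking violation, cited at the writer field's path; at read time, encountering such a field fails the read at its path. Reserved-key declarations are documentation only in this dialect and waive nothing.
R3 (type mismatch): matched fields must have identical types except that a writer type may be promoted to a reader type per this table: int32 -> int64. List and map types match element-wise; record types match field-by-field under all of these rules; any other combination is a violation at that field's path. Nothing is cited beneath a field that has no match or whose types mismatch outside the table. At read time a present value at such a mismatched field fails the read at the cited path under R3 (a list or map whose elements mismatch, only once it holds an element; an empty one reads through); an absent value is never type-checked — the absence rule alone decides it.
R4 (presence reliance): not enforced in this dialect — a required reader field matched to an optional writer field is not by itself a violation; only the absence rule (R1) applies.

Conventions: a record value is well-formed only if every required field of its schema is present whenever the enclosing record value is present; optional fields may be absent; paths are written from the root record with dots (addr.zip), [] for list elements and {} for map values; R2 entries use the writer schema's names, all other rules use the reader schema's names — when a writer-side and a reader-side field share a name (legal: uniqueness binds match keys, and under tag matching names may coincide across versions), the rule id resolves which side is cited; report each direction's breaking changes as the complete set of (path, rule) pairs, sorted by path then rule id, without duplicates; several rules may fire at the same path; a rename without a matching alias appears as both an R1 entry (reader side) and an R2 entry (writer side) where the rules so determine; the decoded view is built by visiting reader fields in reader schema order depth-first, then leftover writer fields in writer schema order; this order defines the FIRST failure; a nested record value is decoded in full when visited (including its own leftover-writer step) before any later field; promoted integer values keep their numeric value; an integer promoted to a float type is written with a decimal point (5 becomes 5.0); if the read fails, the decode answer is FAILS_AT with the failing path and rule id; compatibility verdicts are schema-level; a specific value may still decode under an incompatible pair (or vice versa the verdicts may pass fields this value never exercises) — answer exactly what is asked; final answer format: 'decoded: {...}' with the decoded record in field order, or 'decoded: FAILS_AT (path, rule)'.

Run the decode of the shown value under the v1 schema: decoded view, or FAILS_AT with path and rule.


decoded: {"geo": {"version": null, "age": null, "price": -0.5}, "seq": null, "blob": 0xC0DE, "height": 0.0}

in Order below, arrows point writer -> reader
migrating the Order value to v1:
  geo.version := null (not supplied -> null)
  geo.age := null (not supplied -> null)
  geo.price := -0.5
  seq := null (not supplied -> null)
  blob := 0xC0DE
  height := 0.0
  => decoded: {"geo": {"version": null, "age": null, "price": -0.5}, "seq": null, "blob": 0xC0DE, "height": 0.0}
checking off the Order differences that do not matter here:
  renamed field seq to attempts in record Order -> a verdict-level change on Order — the shown value reads the same
  removed field age from record Audit (its key "age" joins the reserved list) -> a verdict-level change on Order — the shown value reads the same
  field height in record Order: required changed to optional -> a verdict-level change on Order — the shown value reads the same


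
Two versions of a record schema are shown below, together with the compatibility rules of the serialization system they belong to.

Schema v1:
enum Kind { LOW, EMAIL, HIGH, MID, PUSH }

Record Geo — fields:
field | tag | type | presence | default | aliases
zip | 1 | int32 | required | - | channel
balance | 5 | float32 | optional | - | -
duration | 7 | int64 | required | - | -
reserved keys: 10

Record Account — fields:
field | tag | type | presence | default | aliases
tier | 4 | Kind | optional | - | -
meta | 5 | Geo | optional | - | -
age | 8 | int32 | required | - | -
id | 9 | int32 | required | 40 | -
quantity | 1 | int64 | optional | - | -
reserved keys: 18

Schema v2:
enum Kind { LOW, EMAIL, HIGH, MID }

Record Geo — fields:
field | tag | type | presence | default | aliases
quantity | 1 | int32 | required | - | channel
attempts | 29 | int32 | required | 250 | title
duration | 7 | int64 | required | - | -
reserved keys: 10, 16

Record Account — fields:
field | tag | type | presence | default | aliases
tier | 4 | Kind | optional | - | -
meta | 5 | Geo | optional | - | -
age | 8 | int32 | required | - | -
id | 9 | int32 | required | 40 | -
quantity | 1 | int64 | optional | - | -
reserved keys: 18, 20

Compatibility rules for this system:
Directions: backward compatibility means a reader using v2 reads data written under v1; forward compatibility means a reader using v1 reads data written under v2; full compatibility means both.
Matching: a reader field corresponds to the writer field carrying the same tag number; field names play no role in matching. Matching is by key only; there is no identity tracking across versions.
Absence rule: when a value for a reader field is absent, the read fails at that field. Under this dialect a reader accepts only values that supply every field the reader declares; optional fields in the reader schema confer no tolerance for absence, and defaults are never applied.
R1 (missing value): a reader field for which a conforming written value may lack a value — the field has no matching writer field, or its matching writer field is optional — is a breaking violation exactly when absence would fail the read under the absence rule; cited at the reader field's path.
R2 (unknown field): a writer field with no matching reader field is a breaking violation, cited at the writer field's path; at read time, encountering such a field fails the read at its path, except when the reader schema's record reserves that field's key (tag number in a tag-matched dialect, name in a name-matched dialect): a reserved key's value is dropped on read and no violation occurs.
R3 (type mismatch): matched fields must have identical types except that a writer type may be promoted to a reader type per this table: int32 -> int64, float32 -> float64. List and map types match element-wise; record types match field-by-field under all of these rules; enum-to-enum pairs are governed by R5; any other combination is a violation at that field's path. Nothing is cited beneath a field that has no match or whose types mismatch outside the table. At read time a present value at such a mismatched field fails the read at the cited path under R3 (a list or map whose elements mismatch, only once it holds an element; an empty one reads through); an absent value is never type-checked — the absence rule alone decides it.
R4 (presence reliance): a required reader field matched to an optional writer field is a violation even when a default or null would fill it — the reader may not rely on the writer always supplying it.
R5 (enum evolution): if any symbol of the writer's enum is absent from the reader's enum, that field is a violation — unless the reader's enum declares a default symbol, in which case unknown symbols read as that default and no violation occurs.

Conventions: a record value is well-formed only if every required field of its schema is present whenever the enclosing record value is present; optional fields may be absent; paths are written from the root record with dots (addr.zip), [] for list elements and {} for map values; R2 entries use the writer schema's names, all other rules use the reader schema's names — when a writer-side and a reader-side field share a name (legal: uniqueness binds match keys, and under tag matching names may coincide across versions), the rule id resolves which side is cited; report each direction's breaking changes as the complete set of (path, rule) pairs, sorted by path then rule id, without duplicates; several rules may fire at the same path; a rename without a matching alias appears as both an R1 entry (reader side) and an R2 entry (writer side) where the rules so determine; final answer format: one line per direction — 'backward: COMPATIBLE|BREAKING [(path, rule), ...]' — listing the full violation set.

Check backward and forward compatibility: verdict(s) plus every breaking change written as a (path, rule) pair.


the writer's type comes first in each Account pair
backward for Account (reader v2, writer v1):
  tier: Kind -> Kind, writer optional; from tier
  meta: Geo -> Geo, writer optional; from meta
  age: int32 -> int32, writer required; from age
  id: int32 -> int32, writer required; from id
  quantity: int64 -> int64, writer optional; from quantity
  meta.quantity: int32 -> int32, writer required; from meta.zip
  meta.attempts: no writer-side match
  meta.duration: int64 -> int64, writer required; from meta.duration
  writer field meta.balance has no reader counterpart
  R1 fires at meta
  R1 fires at meta.attempts
  R2 fires at meta.balance
  R1 fires at quantity
  R1 fires at tier
  R5 fires at tier
  => backward verdict for Account: BREAKING, 6 violation(s)
forward for Account (reader v1, writer v2):
  tier: Kind -> Kind, writer optional; from tier
  meta: Geo -> Geo, writer optional; from meta
  age: int32 -> int32, writer required; from age
  id: int32 -> int32, writer required; from id
  quantity: int64 -> int64, writer optional; from quantity
  meta.zip: int32 -> int32, writer required; from meta.quantity
  meta.balance: no writer-side match
  meta.duration: int64 -> int64, writer required; from meta.duration
  writer field meta.attempts has no reader counterpart
  R1 fires at meta
  R2 fires at meta.attempts
  R1 fires at meta.balance
  R1 fires at quantity
  R1 fires at tier
  => forward verdict for Account: BREAKING, 5 violation(s)

backward: BREAKING [(meta, R1), (meta.attempts, R1), (meta.balance, R2), (quantity, R1), (tier, R1), (tier, R5)]; forward: BREAKING [(meta, R1), (meta.attempts, R2), (meta.balance, R1), (quantity, R1), (tier, R1)]
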